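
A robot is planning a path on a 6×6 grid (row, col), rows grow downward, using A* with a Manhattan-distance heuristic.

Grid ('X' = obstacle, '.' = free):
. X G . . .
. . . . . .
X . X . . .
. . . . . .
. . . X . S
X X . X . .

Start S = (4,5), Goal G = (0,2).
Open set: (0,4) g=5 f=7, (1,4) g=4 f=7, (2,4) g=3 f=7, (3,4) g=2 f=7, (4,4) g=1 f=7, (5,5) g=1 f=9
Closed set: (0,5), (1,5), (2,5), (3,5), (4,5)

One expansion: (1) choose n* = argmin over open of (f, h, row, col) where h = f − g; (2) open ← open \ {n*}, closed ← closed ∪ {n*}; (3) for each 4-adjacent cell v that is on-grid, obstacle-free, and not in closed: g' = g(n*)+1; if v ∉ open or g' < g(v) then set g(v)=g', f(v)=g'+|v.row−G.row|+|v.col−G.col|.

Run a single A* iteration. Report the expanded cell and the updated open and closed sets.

expanded=(0,4); open=[(0,3) g=6 f=7, (1,4) g=4 f=7, (2,4) g=3 f=7, (3,4) g=2 f=7, (4,4) g=1 f=7, (5,5) g=1 f=9]; closed=[(0,4), (0,5), (1,5), (2,5), (3,5), (4,5)]

step 1: expand (0,4) (f=7, h=2) → closed; open now [(0,3) g=6 f=7, (1,4) g=4 f=7, (2,4) g=3 f=7, (3,4) g=2 f=7, (4,4) g=1 f=7, (5,5) g=1 f=9]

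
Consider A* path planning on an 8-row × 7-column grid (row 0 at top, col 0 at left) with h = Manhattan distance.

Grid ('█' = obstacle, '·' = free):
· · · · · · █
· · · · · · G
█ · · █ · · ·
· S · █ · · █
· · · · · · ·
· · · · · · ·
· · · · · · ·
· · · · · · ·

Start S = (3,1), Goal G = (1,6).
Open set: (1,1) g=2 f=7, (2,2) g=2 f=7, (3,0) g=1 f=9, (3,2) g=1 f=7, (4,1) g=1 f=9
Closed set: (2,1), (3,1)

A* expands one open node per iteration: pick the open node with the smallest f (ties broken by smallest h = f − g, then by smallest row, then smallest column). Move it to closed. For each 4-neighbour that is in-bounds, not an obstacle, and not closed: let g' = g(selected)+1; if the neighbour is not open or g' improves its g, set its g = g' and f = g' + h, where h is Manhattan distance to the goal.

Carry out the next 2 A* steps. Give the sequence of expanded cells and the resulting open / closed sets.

step 1: expand (1,1) (f=7, h=5) → closed; open now [(0,1) g=3 f=9, (1,0) g=3 f=9, (1,2) g=3 f=7, (2,2) g=2 f=7, (3,0) g=1 f=9, (3,2) g=1 f=7, (4,1) g=1 f=9]
step 2: expand (1,2) (f=7, h=4) → closed; open now [(0,1) g=3 f=9, (0,2) g=4 f=9, (1,0) g=3 f=9, (1,3) g=4 f=7, (2,2) g=2 f=7, (3,0) g=1 f=9, (3,2) g=1 f=7, (4,1) g=1 f=9]

order=[(1,1) → (1,2)]; open=[(0,1) g=3 f=9, (0,2) g=4 f=9, (1,0) g=3 f=9, (1,3) g=4 f=7, (2,2) g=2 f=7, (3,0) g=1 f=9, (3,2) g=1 f=7, (4,1) g=1 f=9]; closed=[(1,1), (1,2), (2,1), (3,1)]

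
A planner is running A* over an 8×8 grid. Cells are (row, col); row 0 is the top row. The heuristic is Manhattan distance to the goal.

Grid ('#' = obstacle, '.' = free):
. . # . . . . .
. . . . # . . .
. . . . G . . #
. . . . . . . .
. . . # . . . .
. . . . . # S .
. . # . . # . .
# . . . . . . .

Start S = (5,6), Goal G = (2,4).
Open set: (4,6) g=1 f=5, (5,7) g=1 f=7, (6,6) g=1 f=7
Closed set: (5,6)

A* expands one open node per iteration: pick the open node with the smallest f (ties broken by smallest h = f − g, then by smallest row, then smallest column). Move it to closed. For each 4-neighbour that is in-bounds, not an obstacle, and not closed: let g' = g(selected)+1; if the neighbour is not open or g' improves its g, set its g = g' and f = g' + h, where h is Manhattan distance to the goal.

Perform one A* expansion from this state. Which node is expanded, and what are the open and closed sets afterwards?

step 1: expand (4,6) (f=5, h=4) → closed; open now [(3,6) g=2 f=5, (4,5) g=2 f=5, (4,7) g=2 f=7, (5,7) g=1 f=7, (6,6) g=1 f=7]

expanded=(4,6); open=[(3,6) g=2 f=5, (4,5) g=2 f=5, (4,7) g=2 f=7, (5,7) g=1 f=7, (6,6) g=1 f=7]; closed=[(4,6), (5,6)]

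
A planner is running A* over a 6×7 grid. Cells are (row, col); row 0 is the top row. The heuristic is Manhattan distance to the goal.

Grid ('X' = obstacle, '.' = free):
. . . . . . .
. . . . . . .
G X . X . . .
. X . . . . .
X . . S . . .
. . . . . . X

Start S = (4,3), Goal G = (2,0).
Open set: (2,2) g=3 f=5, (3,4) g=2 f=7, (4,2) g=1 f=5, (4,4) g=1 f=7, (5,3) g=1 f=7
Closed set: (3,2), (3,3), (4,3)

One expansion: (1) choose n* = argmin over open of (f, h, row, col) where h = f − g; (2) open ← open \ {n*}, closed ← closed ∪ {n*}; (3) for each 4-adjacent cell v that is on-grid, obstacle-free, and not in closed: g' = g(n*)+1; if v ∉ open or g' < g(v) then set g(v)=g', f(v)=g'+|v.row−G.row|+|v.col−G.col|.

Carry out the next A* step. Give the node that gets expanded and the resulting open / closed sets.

step 1: expand (2,2) (f=5, h=2) → closed; open now [(1,2) g=4 f=7, (3,4) g=2 f=7, (4,2) g=1 f=5, (4,4) g=1 f=7, (5,3) g=1 f=7]

expanded=(2,2); open=[(1,2) g=4 f=7, (3,4) g=2 f=7, (4,2) g=1 f=5, (4,4) g=1 f=7, (5,3) g=1 f=7]; closed=[(2,2), (3,2), (3,3), (4,3)]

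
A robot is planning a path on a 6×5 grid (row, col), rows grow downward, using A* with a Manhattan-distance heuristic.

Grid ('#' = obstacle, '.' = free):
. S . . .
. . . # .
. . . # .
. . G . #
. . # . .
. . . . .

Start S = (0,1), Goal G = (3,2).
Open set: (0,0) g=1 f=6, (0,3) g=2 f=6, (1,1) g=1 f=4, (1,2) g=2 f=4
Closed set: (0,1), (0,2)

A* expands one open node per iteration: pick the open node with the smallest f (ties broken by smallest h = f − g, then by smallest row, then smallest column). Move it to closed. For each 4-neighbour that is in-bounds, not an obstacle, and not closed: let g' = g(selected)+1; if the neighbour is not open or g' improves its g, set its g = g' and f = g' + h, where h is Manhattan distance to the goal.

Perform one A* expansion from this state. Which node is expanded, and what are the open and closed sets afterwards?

expanded=(1,2); open=[(0,0) g=1 f=6, (0,3) g=2 f=6, (1,1) g=1 f=4, (2,2) g=3 f=4]; closed=[(0,1), (0,2), (1,2)]

step 1: expand (1,2) (f=4, h=2) → closed; open now [(0,0) g=1 f=6, (0,3) g=2 f=6, (1,1) g=1 f=4, (2,2) g=3 f=4]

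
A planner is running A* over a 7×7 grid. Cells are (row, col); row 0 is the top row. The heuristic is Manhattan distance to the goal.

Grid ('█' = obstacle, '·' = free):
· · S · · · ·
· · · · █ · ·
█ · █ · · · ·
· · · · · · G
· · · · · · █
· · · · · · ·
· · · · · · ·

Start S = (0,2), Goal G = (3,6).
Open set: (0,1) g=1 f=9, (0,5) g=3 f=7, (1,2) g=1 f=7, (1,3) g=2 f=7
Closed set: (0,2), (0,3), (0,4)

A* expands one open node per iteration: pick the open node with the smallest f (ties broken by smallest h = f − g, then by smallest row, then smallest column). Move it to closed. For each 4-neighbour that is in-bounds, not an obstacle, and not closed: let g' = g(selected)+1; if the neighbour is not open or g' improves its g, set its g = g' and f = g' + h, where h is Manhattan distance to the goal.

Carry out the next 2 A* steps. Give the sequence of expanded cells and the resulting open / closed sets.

step 1: expand (0,5) (f=7, h=4) → closed; open now [(0,1) g=1 f=9, (0,6) g=4 f=7, (1,2) g=1 f=7, (1,3) g=2 f=7, (1,5) g=4 f=7]
step 2: expand (0,6) (f=7, h=3) → closed; open now [(0,1) g=1 f=9, (1,2) g=1 f=7, (1,3) g=2 f=7, (1,5) g=4 f=7, (1,6) g=5 f=7]

order=[(0,5) → (0,6)]; open=[(0,1) g=1 f=9, (1,2) g=1 f=7, (1,3) g=2 f=7, (1,5) g=4 f=7, (1,6) g=5 f=7]; closed=[(0,2), (0,3), (0,4), (0,5), (0,6)]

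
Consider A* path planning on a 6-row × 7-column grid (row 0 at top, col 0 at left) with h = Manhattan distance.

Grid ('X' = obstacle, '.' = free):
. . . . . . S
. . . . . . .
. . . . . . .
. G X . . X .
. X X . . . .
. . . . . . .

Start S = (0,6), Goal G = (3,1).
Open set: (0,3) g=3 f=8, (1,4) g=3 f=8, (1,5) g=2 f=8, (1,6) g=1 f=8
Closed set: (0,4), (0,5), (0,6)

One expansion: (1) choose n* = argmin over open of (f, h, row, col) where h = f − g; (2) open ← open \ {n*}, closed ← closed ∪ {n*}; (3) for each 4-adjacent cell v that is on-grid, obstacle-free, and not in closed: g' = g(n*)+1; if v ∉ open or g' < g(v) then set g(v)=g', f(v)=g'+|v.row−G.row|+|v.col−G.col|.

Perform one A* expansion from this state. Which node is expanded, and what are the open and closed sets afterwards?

step 1: expand (0,3) (f=8, h=5) → closed; open now [(0,2) g=4 f=8, (1,3) g=4 f=8, (1,4) g=3 f=8, (1,5) g=2 f=8, (1,6) g=1 f=8]

expanded=(0,3); open=[(0,2) g=4 f=8, (1,3) g=4 f=8, (1,4) g=3 f=8, (1,5) g=2 f=8, (1,6) g=1 f=8]; closed=[(0,3), (0,4), (0,5), (0,6)]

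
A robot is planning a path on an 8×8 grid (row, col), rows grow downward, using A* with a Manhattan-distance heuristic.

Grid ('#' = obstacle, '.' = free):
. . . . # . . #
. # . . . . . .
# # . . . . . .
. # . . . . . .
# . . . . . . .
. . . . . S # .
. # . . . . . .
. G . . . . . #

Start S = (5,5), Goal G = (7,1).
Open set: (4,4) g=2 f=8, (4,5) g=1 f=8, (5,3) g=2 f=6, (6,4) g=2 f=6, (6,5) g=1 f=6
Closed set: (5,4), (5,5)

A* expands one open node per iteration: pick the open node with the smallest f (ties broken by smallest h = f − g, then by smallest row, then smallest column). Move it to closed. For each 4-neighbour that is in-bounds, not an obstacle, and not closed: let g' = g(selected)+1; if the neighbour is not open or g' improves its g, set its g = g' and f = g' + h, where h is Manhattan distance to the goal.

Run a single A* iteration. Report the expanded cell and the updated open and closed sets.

expanded=(5,3); open=[(4,3) g=3 f=8, (4,4) g=2 f=8, (4,5) g=1 f=8, (5,2) g=3 f=6, (6,3) g=3 f=6, (6,4) g=2 f=6, (6,5) g=1 f=6]; closed=[(5,3), (5,4), (5,5)]

step 1: expand (5,3) (f=6, h=4) → closed; open now [(4,3) g=3 f=8, (4,4) g=2 f=8, (4,5) g=1 f=8, (5,2) g=3 f=6, (6,3) g=3 f=6, (6,4) g=2 f=6, (6,5) g=1 f=6]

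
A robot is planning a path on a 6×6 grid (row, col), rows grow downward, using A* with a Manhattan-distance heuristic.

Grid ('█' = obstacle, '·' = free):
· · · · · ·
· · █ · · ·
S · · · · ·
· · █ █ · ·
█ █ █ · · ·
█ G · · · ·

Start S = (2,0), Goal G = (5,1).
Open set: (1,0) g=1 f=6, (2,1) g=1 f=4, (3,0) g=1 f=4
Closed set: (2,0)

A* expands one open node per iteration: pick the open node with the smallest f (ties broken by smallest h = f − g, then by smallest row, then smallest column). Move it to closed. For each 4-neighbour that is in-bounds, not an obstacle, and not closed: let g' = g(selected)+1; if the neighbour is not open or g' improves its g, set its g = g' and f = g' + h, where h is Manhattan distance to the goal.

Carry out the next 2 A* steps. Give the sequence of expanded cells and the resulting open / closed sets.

step 1: expand (2,1) (f=4, h=3) → closed; open now [(1,0) g=1 f=6, (1,1) g=2 f=6, (2,2) g=2 f=6, (3,0) g=1 f=4, (3,1) g=2 f=4]
step 2: expand (3,1) (f=4, h=2) → closed; open now [(1,0) g=1 f=6, (1,1) g=2 f=6, (2,2) g=2 f=6, (3,0) g=1 f=4]

order=[(2,1) → (3,1)]; open=[(1,0) g=1 f=6, (1,1) g=2 f=6, (2,2) g=2 f=6, (3,0) g=1 f=4]; closed=[(2,0), (2,1), (3,1)]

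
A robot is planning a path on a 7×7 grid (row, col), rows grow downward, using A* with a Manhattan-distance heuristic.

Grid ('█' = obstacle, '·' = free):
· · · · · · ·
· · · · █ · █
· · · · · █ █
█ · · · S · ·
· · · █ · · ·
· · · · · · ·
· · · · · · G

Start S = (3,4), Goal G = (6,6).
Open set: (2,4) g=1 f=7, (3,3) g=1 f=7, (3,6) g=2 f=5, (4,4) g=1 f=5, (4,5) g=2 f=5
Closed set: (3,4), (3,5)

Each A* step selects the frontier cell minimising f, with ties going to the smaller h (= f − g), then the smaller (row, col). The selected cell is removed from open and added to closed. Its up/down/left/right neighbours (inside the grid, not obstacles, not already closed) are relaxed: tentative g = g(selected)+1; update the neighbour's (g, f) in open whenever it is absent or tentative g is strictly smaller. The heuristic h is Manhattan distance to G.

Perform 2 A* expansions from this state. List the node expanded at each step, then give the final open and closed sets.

order=[(3,6) → (4,6)]; open=[(2,4) g=1 f=7, (3,3) g=1 f=7, (4,4) g=1 f=5, (4,5) g=2 f=5, (5,6) g=4 f=5]; closed=[(3,4), (3,5), (3,6), (4,6)]

step 1: expand (3,6) (f=5, h=3) → closed; open now [(2,4) g=1 f=7, (3,3) g=1 f=7, (4,4) g=1 f=5, (4,5) g=2 f=5, (4,6) g=3 f=5]
step 2: expand (4,6) (f=5, h=2) → closed; open now [(2,4) g=1 f=7, (3,3) g=1 f=7, (4,4) g=1 f=5, (4,5) g=2 f=5, (5,6) g=4 f=5]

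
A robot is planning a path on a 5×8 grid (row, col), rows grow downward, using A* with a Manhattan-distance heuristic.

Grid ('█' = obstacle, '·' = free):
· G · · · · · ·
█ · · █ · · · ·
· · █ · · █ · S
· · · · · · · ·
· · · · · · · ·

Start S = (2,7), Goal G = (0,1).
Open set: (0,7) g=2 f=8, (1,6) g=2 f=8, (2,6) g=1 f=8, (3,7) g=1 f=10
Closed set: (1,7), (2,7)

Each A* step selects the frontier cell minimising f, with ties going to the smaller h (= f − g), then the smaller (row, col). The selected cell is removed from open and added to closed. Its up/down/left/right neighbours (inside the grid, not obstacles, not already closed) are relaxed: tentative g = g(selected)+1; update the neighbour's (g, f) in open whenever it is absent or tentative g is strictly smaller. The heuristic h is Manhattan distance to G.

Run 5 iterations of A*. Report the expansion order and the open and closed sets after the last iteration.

step 1: expand (0,7) (f=8, h=6) → closed; open now [(0,6) g=3 f=8, (1,6) g=2 f=8, (2,6) g=1 f=8, (3,7) g=1 f=10]
step 2: expand (0,6) (f=8, h=5) → closed; open now [(0,5) g=4 f=8, (1,6) g=2 f=8, (2,6) g=1 f=8, (3,7) g=1 f=10]
step 3: expand (0,5) (f=8, h=4) → closed; open now [(0,4) g=5 f=8, (1,5) g=5 f=10, (1,6) g=2 f=8, (2,6) g=1 f=8, (3,7) g=1 f=10]
step 4: expand (0,4) (f=8, h=3) → closed; open now [(0,3) g=6 f=8, (1,4) g=6 f=10, (1,5) g=5 f=10, (1,6) g=2 f=8, (2,6) g=1 f=8, (3,7) g=1 f=10]
step 5: expand (0,3) (f=8, h=2) → closed; open now [(0,2) g=7 f=8, (1,4) g=6 f=10, (1,5) g=5 f=10, (1,6) g=2 f=8, (2,6) g=1 f=8, (3,7) g=1 f=10]

order=[(0,7) → (0,6) → (0,5) → (0,4) → (0,3)]; open=[(0,2) g=7 f=8, (1,4) g=6 f=10, (1,5) g=5 f=10, (1,6) g=2 f=8, (2,6) g=1 f=8, (3,7) g=1 f=10]; closed=[(0,3), (0,4), (0,5), (0,6), (0,7), (1,7), (2,7)]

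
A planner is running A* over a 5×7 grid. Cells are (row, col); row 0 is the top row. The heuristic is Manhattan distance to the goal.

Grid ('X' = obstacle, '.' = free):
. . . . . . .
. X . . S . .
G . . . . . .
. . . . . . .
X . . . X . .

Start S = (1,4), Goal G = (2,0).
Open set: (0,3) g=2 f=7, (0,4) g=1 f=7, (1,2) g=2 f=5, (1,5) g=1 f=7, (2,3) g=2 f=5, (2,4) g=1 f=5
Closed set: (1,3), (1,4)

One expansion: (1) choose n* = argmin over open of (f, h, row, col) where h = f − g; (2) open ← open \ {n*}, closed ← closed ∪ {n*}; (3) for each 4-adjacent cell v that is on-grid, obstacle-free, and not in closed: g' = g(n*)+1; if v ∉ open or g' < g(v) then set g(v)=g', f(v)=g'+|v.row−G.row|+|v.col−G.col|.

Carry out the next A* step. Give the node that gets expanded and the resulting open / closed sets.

step 1: expand (1,2) (f=5, h=3) → closed; open now [(0,2) g=3 f=7, (0,3) g=2 f=7, (0,4) g=1 f=7, (1,5) g=1 f=7, (2,2) g=3 f=5, (2,3) g=2 f=5, (2,4) g=1 f=5]

expanded=(1,2); open=[(0,2) g=3 f=7, (0,3) g=2 f=7, (0,4) g=1 f=7, (1,5) g=1 f=7, (2,2) g=3 f=5, (2,3) g=2 f=5, (2,4) g=1 f=5]; closed=[(1,2), (1,3), (1,4)]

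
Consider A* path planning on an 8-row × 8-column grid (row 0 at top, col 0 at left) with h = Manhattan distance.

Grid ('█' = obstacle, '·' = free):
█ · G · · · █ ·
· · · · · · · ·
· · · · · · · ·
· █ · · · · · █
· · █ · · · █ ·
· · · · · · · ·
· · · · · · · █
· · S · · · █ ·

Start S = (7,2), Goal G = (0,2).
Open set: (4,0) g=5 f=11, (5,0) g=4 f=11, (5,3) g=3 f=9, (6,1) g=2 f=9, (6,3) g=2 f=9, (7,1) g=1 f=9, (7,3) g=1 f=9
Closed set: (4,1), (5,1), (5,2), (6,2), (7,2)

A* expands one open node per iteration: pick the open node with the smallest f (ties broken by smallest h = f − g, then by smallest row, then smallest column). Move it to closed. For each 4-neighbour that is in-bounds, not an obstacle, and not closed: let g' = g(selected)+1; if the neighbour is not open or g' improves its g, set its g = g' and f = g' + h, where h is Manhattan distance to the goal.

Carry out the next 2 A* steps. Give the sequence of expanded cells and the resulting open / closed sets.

order=[(5,3) → (4,3)]; open=[(3,3) g=5 f=9, (4,0) g=5 f=11, (4,4) g=5 f=11, (5,0) g=4 f=11, (5,4) g=4 f=11, (6,1) g=2 f=9, (6,3) g=2 f=9, (7,1) g=1 f=9, (7,3) g=1 f=9]; closed=[(4,1), (4,3), (5,1), (5,2), (5,3), (6,2), (7,2)]

step 1: expand (5,3) (f=9, h=6) → closed; open now [(4,0) g=5 f=11, (4,3) g=4 f=9, (5,0) g=4 f=11, (5,4) g=4 f=11, (6,1) g=2 f=9, (6,3) g=2 f=9, (7,1) g=1 f=9, (7,3) g=1 f=9]
step 2: expand (4,3) (f=9, h=5) → closed; open now [(3,3) g=5 f=9, (4,0) g=5 f=11, (4,4) g=5 f=11, (5,0) g=4 f=11, (5,4) g=4 f=11, (6,1) g=2 f=9, (6,3) g=2 f=9, (7,1) g=1 f=9, (7,3) g=1 f=9]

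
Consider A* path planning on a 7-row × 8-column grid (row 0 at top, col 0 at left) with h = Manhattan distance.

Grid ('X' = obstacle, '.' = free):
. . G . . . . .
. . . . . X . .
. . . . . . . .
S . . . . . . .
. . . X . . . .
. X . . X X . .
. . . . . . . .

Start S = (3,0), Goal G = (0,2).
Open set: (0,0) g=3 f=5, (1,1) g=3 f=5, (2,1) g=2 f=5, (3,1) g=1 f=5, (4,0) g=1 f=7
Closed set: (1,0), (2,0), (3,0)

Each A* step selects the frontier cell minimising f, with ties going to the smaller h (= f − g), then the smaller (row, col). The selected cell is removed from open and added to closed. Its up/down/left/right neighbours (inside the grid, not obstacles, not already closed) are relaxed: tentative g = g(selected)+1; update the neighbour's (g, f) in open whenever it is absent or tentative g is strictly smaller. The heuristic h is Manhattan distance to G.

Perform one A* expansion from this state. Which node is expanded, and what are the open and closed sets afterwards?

expanded=(0,0); open=[(0,1) g=4 f=5, (1,1) g=3 f=5, (2,1) g=2 f=5, (3,1) g=1 f=5, (4,0) g=1 f=7]; closed=[(0,0), (1,0), (2,0), (3,0)]

step 1: expand (0,0) (f=5, h=2) → closed; open now [(0,1) g=4 f=5, (1,1) g=3 f=5, (2,1) g=2 f=5, (3,1) g=1 f=5, (4,0) g=1 f=7]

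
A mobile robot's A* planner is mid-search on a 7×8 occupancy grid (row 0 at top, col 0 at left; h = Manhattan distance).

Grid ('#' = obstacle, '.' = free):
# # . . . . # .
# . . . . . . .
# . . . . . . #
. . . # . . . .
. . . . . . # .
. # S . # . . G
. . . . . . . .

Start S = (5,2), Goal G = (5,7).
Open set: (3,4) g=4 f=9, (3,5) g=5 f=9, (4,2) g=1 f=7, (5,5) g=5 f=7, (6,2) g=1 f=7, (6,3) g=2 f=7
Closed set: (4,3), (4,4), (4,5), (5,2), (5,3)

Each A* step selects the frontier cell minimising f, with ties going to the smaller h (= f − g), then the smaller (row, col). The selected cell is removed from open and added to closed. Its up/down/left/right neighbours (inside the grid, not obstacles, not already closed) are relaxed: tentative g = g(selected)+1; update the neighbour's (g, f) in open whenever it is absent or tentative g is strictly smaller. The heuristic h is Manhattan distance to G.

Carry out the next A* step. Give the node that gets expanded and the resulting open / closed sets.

step 1: expand (5,5) (f=7, h=2) → closed; open now [(3,4) g=4 f=9, (3,5) g=5 f=9, (4,2) g=1 f=7, (5,6) g=6 f=7, (6,2) g=1 f=7, (6,3) g=2 f=7, (6,5) g=6 f=9]

expanded=(5,5); open=[(3,4) g=4 f=9, (3,5) g=5 f=9, (4,2) g=1 f=7, (5,6) g=6 f=7, (6,2) g=1 f=7, (6,3) g=2 f=7, (6,5) g=6 f=9]; closed=[(4,3), (4,4), (4,5), (5,2), (5,3), (5,5)]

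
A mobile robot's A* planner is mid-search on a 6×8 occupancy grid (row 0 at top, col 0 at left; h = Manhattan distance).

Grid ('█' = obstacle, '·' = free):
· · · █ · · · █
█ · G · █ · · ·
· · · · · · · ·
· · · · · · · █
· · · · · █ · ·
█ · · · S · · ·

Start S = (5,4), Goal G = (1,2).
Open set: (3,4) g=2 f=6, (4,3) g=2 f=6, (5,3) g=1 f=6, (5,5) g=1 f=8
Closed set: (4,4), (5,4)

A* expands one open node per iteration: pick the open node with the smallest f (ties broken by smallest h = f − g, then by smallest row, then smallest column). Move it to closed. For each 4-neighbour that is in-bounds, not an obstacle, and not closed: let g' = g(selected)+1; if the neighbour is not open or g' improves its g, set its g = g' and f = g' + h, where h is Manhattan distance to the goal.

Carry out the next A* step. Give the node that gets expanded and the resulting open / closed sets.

step 1: expand (3,4) (f=6, h=4) → closed; open now [(2,4) g=3 f=6, (3,3) g=3 f=6, (3,5) g=3 f=8, (4,3) g=2 f=6, (5,3) g=1 f=6, (5,5) g=1 f=8]

expanded=(3,4); open=[(2,4) g=3 f=6, (3,3) g=3 f=6, (3,5) g=3 f=8, (4,3) g=2 f=6, (5,3) g=1 f=6, (5,5) g=1 f=8]; closed=[(3,4), (4,4), (5,4)]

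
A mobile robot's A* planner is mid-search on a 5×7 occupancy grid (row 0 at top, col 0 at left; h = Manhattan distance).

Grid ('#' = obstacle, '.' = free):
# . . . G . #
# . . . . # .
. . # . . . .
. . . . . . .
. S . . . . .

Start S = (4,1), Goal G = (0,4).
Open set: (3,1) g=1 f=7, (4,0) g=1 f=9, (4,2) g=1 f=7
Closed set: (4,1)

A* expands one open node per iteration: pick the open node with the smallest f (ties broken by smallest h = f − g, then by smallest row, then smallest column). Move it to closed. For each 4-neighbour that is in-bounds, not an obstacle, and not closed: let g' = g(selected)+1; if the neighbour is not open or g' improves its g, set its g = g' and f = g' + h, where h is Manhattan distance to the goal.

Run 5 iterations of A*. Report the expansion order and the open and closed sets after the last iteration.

order=[(3,1) → (2,1) → (1,1) → (0,1) → (0,2)]; open=[(0,3) g=6 f=7, (1,2) g=4 f=7, (2,0) g=3 f=9, (3,0) g=2 f=9, (3,2) g=2 f=7, (4,0) g=1 f=9, (4,2) g=1 f=7]; closed=[(0,1), (0,2), (1,1), (2,1), (3,1), (4,1)]

step 1: expand (3,1) (f=7, h=6) → closed; open now [(2,1) g=2 f=7, (3,0) g=2 f=9, (3,2) g=2 f=7, (4,0) g=1 f=9, (4,2) g=1 f=7]
step 2: expand (2,1) (f=7, h=5) → closed; open now [(1,1) g=3 f=7, (2,0) g=3 f=9, (3,0) g=2 f=9, (3,2) g=2 f=7, (4,0) g=1 f=9, (4,2) g=1 f=7]
step 3: expand (1,1) (f=7, h=4) → closed; open now [(0,1) g=4 f=7, (1,2) g=4 f=7, (2,0) g=3 f=9, (3,0) g=2 f=9, (3,2) g=2 f=7, (4,0) g=1 f=9, (4,2) g=1 f=7]
step 4: expand (0,1) (f=7, h=3) → closed; open now [(0,2) g=5 f=7, (1,2) g=4 f=7, (2,0) g=3 f=9, (3,0) g=2 f=9, (3,2) g=2 f=7, (4,0) g=1 f=9, (4,2) g=1 f=7]
step 5: expand (0,2) (f=7, h=2) → closed; open now [(0,3) g=6 f=7, (1,2) g=4 f=7, (2,0) g=3 f=9, (3,0) g=2 f=9, (3,2) g=2 f=7, (4,0) g=1 f=9, (4,2) g=1 f=7]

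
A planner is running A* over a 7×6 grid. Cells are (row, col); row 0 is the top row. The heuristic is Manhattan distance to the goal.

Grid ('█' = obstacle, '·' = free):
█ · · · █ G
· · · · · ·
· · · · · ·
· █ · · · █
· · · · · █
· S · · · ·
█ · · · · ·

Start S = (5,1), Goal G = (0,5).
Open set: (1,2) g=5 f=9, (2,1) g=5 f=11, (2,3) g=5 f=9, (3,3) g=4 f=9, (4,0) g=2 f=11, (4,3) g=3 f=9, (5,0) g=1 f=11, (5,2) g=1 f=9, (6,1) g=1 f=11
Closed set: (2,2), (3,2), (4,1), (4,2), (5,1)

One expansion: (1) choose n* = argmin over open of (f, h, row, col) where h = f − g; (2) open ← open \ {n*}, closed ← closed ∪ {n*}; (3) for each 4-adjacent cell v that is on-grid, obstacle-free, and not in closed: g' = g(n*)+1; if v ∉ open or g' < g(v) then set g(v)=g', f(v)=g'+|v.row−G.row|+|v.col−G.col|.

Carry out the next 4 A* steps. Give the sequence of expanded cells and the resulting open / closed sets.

order=[(1,2) → (0,2) → (0,3) → (1,3)]; open=[(0,1) g=7 f=11, (1,1) g=6 f=11, (1,4) g=7 f=9, (2,1) g=5 f=11, (2,3) g=5 f=9, (3,3) g=4 f=9, (4,0) g=2 f=11, (4,3) g=3 f=9, (5,0) g=1 f=11, (5,2) g=1 f=9, (6,1) g=1 f=11]; closed=[(0,2), (0,3), (1,2), (1,3), (2,2), (3,2), (4,1), (4,2), (5,1)]

step 1: expand (1,2) (f=9, h=4) → closed; open now [(0,2) g=6 f=9, (1,1) g=6 f=11, (1,3) g=6 f=9, (2,1) g=5 f=11, (2,3) g=5 f=9, (3,3) g=4 f=9, (4,0) g=2 f=11, (4,3) g=3 f=9, (5,0) g=1 f=11, (5,2) g=1 f=9, (6,1) g=1 f=11]
step 2: expand (0,2) (f=9, h=3) → closed; open now [(0,1) g=7 f=11, (0,3) g=7 f=9, (1,1) g=6 f=11, (1,3) g=6 f=9, (2,1) g=5 f=11, (2,3) g=5 f=9, (3,3) g=4 f=9, (4,0) g=2 f=11, (4,3) g=3 f=9, (5,0) g=1 f=11, (5,2) g=1 f=9, (6,1) g=1 f=11]
step 3: expand (0,3) (f=9, h=2) → closed; open now [(0,1) g=7 f=11, (1,1) g=6 f=11, (1,3) g=6 f=9, (2,1) g=5 f=11, (2,3) g=5 f=9, (3,3) g=4 f=9, (4,0) g=2 f=11, (4,3) g=3 f=9, (5,0) g=1 f=11, (5,2) g=1 f=9, (6,1) g=1 f=11]
step 4: expand (1,3) (f=9, h=3) → closed; open now [(0,1) g=7 f=11, (1,1) g=6 f=11, (1,4) g=7 f=9, (2,1) g=5 f=11, (2,3) g=5 f=9, (3,3) g=4 f=9, (4,0) g=2 f=11, (4,3) g=3 f=9, (5,0) g=1 f=11, (5,2) g=1 f=9, (6,1) g=1 f=11]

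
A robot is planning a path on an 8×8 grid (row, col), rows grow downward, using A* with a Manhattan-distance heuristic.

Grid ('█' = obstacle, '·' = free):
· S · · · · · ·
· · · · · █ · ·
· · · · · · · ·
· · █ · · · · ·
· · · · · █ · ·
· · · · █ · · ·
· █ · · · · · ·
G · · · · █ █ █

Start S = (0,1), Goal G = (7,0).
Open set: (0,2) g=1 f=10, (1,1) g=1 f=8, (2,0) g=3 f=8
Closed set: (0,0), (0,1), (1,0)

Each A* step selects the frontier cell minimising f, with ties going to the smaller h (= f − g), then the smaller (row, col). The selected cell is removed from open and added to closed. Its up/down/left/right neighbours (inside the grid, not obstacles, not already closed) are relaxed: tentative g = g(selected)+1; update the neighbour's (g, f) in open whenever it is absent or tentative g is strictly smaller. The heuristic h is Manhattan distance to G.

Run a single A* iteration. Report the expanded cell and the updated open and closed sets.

expanded=(2,0); open=[(0,2) g=1 f=10, (1,1) g=1 f=8, (2,1) g=4 f=10, (3,0) g=4 f=8]; closed=[(0,0), (0,1), (1,0), (2,0)]

step 1: expand (2,0) (f=8, h=5) → closed; open now [(0,2) g=1 f=10, (1,1) g=1 f=8, (2,1) g=4 f=10, (3,0) g=4 f=8]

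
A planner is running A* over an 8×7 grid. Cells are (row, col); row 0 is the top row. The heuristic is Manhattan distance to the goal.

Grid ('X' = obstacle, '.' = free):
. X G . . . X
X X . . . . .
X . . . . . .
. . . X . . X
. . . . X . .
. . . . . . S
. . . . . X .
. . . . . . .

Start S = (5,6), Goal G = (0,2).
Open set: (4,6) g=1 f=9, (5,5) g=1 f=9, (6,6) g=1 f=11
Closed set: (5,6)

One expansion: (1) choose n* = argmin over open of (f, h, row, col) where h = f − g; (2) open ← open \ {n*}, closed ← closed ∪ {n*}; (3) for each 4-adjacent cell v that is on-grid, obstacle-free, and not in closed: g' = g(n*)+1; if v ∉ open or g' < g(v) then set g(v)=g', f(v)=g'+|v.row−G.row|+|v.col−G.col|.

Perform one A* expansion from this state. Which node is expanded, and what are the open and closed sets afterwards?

step 1: expand (4,6) (f=9, h=8) → closed; open now [(4,5) g=2 f=9, (5,5) g=1 f=9, (6,6) g=1 f=11]

expanded=(4,6); open=[(4,5) g=2 f=9, (5,5) g=1 f=9, (6,6) g=1 f=11]; closed=[(4,6), (5,6)]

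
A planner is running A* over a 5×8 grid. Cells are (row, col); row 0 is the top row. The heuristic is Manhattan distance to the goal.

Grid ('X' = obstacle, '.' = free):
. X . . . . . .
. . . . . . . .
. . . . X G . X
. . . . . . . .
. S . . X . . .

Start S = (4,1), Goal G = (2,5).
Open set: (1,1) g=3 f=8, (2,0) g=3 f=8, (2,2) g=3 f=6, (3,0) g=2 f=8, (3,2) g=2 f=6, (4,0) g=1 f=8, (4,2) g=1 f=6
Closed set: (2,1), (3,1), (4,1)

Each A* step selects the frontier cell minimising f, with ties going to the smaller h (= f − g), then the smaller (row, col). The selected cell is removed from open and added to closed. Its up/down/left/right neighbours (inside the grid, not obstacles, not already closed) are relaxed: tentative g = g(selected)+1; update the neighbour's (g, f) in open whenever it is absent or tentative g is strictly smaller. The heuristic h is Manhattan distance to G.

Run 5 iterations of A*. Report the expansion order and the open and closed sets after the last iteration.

step 1: expand (2,2) (f=6, h=3) → closed; open now [(1,1) g=3 f=8, (1,2) g=4 f=8, (2,0) g=3 f=8, (2,3) g=4 f=6, (3,0) g=2 f=8, (3,2) g=2 f=6, (4,0) g=1 f=8, (4,2) g=1 f=6]
step 2: expand (2,3) (f=6, h=2) → closed; open now [(1,1) g=3 f=8, (1,2) g=4 f=8, (1,3) g=5 f=8, (2,0) g=3 f=8, (3,0) g=2 f=8, (3,2) g=2 f=6, (3,3) g=5 f=8, (4,0) g=1 f=8, (4,2) g=1 f=6]
step 3: expand (3,2) (f=6, h=4) → closed; open now [(1,1) g=3 f=8, (1,2) g=4 f=8, (1,3) g=5 f=8, (2,0) g=3 f=8, (3,0) g=2 f=8, (3,3) g=3 f=6, (4,0) g=1 f=8, (4,2) g=1 f=6]
step 4: expand (3,3) (f=6, h=3) → closed; open now [(1,1) g=3 f=8, (1,2) g=4 f=8, (1,3) g=5 f=8, (2,0) g=3 f=8, (3,0) g=2 f=8, (3,4) g=4 f=6, (4,0) g=1 f=8, (4,2) g=1 f=6, (4,3) g=4 f=8]
step 5: expand (3,4) (f=6, h=2) → closed; open now [(1,1) g=3 f=8, (1,2) g=4 f=8, (1,3) g=5 f=8, (2,0) g=3 f=8, (3,0) g=2 f=8, (3,5) g=5 f=6, (4,0) g=1 f=8, (4,2) g=1 f=6, (4,3) g=4 f=8]

order=[(2,2) → (2,3) → (3,2) → (3,3) → (3,4)]; open=[(1,1) g=3 f=8, (1,2) g=4 f=8, (1,3) g=5 f=8, (2,0) g=3 f=8, (3,0) g=2 f=8, (3,5) g=5 f=6, (4,0) g=1 f=8, (4,2) g=1 f=6, (4,3) g=4 f=8]; closed=[(2,1), (2,2), (2,3), (3,1), (3,2), (3,3), (3,4), (4,1)]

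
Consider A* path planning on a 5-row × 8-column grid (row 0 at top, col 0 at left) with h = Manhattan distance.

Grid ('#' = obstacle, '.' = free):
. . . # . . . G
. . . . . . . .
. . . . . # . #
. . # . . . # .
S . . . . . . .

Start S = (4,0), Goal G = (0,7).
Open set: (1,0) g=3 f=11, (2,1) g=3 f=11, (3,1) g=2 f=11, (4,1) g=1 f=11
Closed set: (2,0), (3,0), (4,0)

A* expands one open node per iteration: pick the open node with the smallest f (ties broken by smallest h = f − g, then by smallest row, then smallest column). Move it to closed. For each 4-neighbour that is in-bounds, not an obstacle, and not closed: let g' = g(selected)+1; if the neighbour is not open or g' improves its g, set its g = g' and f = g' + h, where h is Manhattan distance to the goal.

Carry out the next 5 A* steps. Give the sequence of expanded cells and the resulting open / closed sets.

step 1: expand (1,0) (f=11, h=8) → closed; open now [(0,0) g=4 f=11, (1,1) g=4 f=11, (2,1) g=3 f=11, (3,1) g=2 f=11, (4,1) g=1 f=11]
step 2: expand (0,0) (f=11, h=7) → closed; open now [(0,1) g=5 f=11, (1,1) g=4 f=11, (2,1) g=3 f=11, (3,1) g=2 f=11, (4,1) g=1 f=11]
step 3: expand (0,1) (f=11, h=6) → closed; open now [(0,2) g=6 f=11, (1,1) g=4 f=11, (2,1) g=3 f=11, (3,1) g=2 f=11, (4,1) g=1 f=11]
step 4: expand (0,2) (f=11, h=5) → closed; open now [(1,1) g=4 f=11, (1,2) g=7 f=13, (2,1) g=3 f=11, (3,1) g=2 f=11, (4,1) g=1 f=11]
step 5: expand (1,1) (f=11, h=7) → closed; open now [(1,2) g=5 f=11, (2,1) g=3 f=11, (3,1) g=2 f=11, (4,1) g=1 f=11]

order=[(1,0) → (0,0) → (0,1) → (0,2) → (1,1)]; open=[(1,2) g=5 f=11, (2,1) g=3 f=11, (3,1) g=2 f=11, (4,1) g=1 f=11]; closed=[(0,0), (0,1), (0,2), (1,0), (1,1), (2,0), (3,0), (4,0)]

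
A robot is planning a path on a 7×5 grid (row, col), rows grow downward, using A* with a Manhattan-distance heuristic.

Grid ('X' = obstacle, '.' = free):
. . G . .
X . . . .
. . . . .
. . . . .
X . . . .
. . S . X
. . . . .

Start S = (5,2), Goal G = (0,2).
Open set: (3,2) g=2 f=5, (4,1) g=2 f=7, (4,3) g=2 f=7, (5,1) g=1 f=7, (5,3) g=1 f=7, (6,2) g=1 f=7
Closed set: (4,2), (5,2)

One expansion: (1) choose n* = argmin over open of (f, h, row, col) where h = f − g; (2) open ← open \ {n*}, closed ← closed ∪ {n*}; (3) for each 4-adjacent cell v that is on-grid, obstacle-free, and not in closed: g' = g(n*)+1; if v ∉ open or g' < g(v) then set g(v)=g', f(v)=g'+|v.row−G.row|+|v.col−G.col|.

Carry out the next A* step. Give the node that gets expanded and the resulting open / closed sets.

expanded=(3,2); open=[(2,2) g=3 f=5, (3,1) g=3 f=7, (3,3) g=3 f=7, (4,1) g=2 f=7, (4,3) g=2 f=7, (5,1) g=1 f=7, (5,3) g=1 f=7, (6,2) g=1 f=7]; closed=[(3,2), (4,2), (5,2)]

step 1: expand (3,2) (f=5, h=3) → closed; open now [(2,2) g=3 f=5, (3,1) g=3 f=7, (3,3) g=3 f=7, (4,1) g=2 f=7, (4,3) g=2 f=7, (5,1) g=1 f=7, (5,3) g=1 f=7, (6,2) g=1 f=7]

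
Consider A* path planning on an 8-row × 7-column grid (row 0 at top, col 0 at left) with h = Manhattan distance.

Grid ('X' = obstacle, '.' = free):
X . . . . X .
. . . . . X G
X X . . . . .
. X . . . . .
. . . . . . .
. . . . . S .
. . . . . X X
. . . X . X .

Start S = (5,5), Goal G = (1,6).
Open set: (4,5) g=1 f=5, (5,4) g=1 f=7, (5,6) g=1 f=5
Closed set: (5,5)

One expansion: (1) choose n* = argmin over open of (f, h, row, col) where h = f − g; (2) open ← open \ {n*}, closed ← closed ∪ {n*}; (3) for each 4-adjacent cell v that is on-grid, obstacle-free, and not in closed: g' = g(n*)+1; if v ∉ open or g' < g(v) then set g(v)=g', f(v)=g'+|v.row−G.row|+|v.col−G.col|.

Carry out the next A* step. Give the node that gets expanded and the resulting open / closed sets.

expanded=(4,5); open=[(3,5) g=2 f=5, (4,4) g=2 f=7, (4,6) g=2 f=5, (5,4) g=1 f=7, (5,6) g=1 f=5]; closed=[(4,5), (5,5)]

step 1: expand (4,5) (f=5, h=4) → closed; open now [(3,5) g=2 f=5, (4,4) g=2 f=7, (4,6) g=2 f=5, (5,4) g=1 f=7, (5,6) g=1 f=5]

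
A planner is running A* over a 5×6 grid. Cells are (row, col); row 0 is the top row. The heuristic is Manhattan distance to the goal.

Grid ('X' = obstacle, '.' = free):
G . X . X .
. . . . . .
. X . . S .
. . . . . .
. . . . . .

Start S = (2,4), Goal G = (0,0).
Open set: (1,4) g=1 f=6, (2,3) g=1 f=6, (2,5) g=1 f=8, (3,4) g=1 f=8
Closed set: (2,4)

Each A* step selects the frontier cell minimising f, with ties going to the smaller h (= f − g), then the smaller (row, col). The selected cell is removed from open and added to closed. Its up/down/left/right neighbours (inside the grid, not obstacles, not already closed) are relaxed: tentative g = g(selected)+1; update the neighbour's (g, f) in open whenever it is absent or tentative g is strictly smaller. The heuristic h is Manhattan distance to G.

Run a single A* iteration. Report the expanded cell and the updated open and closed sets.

expanded=(1,4); open=[(1,3) g=2 f=6, (1,5) g=2 f=8, (2,3) g=1 f=6, (2,5) g=1 f=8, (3,4) g=1 f=8]; closed=[(1,4), (2,4)]

step 1: expand (1,4) (f=6, h=5) → closed; open now [(1,3) g=2 f=6, (1,5) g=2 f=8, (2,3) g=1 f=6, (2,5) g=1 f=8, (3,4) g=1 f=8]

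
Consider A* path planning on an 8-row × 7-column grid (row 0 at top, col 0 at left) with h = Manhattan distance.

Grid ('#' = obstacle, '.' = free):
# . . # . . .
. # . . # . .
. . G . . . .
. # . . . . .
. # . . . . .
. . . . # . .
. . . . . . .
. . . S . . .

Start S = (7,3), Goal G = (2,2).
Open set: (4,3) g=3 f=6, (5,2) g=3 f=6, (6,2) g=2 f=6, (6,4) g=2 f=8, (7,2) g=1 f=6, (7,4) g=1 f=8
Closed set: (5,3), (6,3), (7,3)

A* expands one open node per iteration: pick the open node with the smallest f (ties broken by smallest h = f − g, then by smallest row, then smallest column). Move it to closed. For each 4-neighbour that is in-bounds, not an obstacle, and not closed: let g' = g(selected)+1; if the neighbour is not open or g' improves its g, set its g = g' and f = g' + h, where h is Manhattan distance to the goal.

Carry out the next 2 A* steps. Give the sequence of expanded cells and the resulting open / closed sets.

step 1: expand (4,3) (f=6, h=3) → closed; open now [(3,3) g=4 f=6, (4,2) g=4 f=6, (4,4) g=4 f=8, (5,2) g=3 f=6, (6,2) g=2 f=6, (6,4) g=2 f=8, (7,2) g=1 f=6, (7,4) g=1 f=8]
step 2: expand (3,3) (f=6, h=2) → closed; open now [(2,3) g=5 f=6, (3,2) g=5 f=6, (3,4) g=5 f=8, (4,2) g=4 f=6, (4,4) g=4 f=8, (5,2) g=3 f=6, (6,2) g=2 f=6, (6,4) g=2 f=8, (7,2) g=1 f=6, (7,4) g=1 f=8]

order=[(4,3) → (3,3)]; open=[(2,3) g=5 f=6, (3,2) g=5 f=6, (3,4) g=5 f=8, (4,2) g=4 f=6, (4,4) g=4 f=8, (5,2) g=3 f=6, (6,2) g=2 f=6, (6,4) g=2 f=8, (7,2) g=1 f=6, (7,4) g=1 f=8]; closed=[(3,3), (4,3), (5,3), (6,3), (7,3)]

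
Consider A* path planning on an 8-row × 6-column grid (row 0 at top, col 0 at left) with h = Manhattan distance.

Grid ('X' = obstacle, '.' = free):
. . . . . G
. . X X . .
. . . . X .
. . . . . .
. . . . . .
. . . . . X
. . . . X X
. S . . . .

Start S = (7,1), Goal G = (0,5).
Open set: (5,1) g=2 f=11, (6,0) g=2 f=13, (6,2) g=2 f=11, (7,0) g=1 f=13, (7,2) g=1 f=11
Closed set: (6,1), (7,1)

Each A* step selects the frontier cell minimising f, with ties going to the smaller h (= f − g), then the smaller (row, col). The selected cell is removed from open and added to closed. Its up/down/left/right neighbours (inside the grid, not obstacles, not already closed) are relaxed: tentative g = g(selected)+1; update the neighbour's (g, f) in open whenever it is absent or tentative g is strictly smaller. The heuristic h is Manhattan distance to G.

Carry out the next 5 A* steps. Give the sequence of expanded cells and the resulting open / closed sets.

step 1: expand (5,1) (f=11, h=9) → closed; open now [(4,1) g=3 f=11, (5,0) g=3 f=13, (5,2) g=3 f=11, (6,0) g=2 f=13, (6,2) g=2 f=11, (7,0) g=1 f=13, (7,2) g=1 f=11]
step 2: expand (4,1) (f=11, h=8) → closed; open now [(3,1) g=4 f=11, (4,0) g=4 f=13, (4,2) g=4 f=11, (5,0) g=3 f=13, (5,2) g=3 f=11, (6,0) g=2 f=13, (6,2) g=2 f=11, (7,0) g=1 f=13, (7,2) g=1 f=11]
step 3: expand (3,1) (f=11, h=7) → closed; open now [(2,1) g=5 f=11, (3,0) g=5 f=13, (3,2) g=5 f=11, (4,0) g=4 f=13, (4,2) g=4 f=11, (5,0) g=3 f=13, (5,2) g=3 f=11, (6,0) g=2 f=13, (6,2) g=2 f=11, (7,0) g=1 f=13, (7,2) g=1 f=11]
step 4: expand (2,1) (f=11, h=6) → closed; open now [(1,1) g=6 f=11, (2,0) g=6 f=13, (2,2) g=6 f=11, (3,0) g=5 f=13, (3,2) g=5 f=11, (4,0) g=4 f=13, (4,2) g=4 f=11, (5,0) g=3 f=13, (5,2) g=3 f=11, (6,0) g=2 f=13, (6,2) g=2 f=11, (7,0) g=1 f=13, (7,2) g=1 f=11]
step 5: expand (1,1) (f=11, h=5) → closed; open now [(0,1) g=7 f=11, (1,0) g=7 f=13, (2,0) g=6 f=13, (2,2) g=6 f=11, (3,0) g=5 f=13, (3,2) g=5 f=11, (4,0) g=4 f=13, (4,2) g=4 f=11, (5,0) g=3 f=13, (5,2) g=3 f=11, (6,0) g=2 f=13, (6,2) g=2 f=11, (7,0) g=1 f=13, (7,2) g=1 f=11]

order=[(5,1) → (4,1) → (3,1) → (2,1) → (1,1)]; open=[(0,1) g=7 f=11, (1,0) g=7 f=13, (2,0) g=6 f=13, (2,2) g=6 f=11, (3,0) g=5 f=13, (3,2) g=5 f=11, (4,0) g=4 f=13, (4,2) g=4 f=11, (5,0) g=3 f=13, (5,2) g=3 f=11, (6,0) g=2 f=13, (6,2) g=2 f=11, (7,0) g=1 f=13, (7,2) g=1 f=11]; closed=[(1,1), (2,1), (3,1), (4,1), (5,1), (6,1), (7,1)]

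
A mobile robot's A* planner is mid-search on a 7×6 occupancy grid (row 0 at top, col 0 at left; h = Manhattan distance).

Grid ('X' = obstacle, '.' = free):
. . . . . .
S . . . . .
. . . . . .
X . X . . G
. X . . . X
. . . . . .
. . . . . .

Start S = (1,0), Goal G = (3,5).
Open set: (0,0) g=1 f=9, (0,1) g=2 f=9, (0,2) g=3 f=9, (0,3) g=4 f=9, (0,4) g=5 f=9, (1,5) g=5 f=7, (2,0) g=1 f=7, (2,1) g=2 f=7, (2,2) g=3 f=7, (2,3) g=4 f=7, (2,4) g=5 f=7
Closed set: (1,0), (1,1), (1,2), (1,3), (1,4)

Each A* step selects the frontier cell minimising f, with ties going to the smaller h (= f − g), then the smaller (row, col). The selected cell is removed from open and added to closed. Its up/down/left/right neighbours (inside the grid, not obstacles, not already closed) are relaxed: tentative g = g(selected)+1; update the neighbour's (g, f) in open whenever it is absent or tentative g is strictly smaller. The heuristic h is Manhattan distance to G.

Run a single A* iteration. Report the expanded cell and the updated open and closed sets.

step 1: expand (1,5) (f=7, h=2) → closed; open now [(0,0) g=1 f=9, (0,1) g=2 f=9, (0,2) g=3 f=9, (0,3) g=4 f=9, (0,4) g=5 f=9, (0,5) g=6 f=9, (2,0) g=1 f=7, (2,1) g=2 f=7, (2,2) g=3 f=7, (2,3) g=4 f=7, (2,4) g=5 f=7, (2,5) g=6 f=7]

expanded=(1,5); open=[(0,0) g=1 f=9, (0,1) g=2 f=9, (0,2) g=3 f=9, (0,3) g=4 f=9, (0,4) g=5 f=9, (0,5) g=6 f=9, (2,0) g=1 f=7, (2,1) g=2 f=7, (2,2) g=3 f=7, (2,3) g=4 f=7, (2,4) g=5 f=7, (2,5) g=6 f=7]; closed=[(1,0), (1,1), (1,2), (1,3), (1,4), (1,5)]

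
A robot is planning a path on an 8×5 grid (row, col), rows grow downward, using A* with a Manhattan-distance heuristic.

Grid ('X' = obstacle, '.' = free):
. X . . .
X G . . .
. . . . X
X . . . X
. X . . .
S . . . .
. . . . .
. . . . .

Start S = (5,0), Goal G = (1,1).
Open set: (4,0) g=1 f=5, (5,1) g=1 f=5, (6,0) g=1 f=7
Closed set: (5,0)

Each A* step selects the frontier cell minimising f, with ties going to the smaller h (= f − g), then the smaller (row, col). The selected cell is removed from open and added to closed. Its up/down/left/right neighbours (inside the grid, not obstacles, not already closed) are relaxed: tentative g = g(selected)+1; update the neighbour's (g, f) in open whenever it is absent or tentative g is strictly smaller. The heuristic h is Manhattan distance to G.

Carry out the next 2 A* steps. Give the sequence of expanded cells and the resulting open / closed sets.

order=[(4,0) → (5,1)]; open=[(5,2) g=2 f=7, (6,0) g=1 f=7, (6,1) g=2 f=7]; closed=[(4,0), (5,0), (5,1)]

step 1: expand (4,0) (f=5, h=4) → closed; open now [(5,1) g=1 f=5, (6,0) g=1 f=7]
step 2: expand (5,1) (f=5, h=4) → closed; open now [(5,2) g=2 f=7, (6,0) g=1 f=7, (6,1) g=2 f=7]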